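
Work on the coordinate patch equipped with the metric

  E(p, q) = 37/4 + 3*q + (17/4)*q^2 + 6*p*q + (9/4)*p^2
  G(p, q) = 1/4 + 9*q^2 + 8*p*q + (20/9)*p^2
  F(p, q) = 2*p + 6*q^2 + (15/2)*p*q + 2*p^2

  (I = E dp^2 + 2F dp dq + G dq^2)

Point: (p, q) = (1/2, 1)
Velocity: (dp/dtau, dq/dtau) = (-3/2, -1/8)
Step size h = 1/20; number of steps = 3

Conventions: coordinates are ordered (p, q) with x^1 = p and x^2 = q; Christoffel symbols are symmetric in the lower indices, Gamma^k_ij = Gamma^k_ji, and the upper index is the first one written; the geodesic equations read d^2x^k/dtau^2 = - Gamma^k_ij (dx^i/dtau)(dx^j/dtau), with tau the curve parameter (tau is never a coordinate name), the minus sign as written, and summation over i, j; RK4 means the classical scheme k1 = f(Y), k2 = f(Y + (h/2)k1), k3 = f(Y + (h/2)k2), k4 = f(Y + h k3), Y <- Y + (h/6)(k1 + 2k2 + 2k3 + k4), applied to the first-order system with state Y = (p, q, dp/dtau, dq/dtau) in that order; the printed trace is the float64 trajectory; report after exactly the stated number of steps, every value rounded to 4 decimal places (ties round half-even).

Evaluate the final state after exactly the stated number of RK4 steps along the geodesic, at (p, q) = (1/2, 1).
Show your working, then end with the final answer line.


f(Y) = (dp/dtau, dq/dtau, -Gamma^p_ij Y'^i Y'^j, -Gamma^q_ij Y'^i Y'^j) with the Gammas evaluated at the stage position; h = 0.050000; intermediate values shown to 6 dp
step 0: p = 0.5000, q = 1.0000, dp/dtau = -1.5000, dq/dtau = -0.1250
step 1:
  k1: at (p, q) = (0.500000, 1.000000), (dp/dtau, dq/dtau) = (-1.500000, -0.125000); Gamma_ppp = 0.060736, Gamma_ppq = 0.283158, Gamma_pqq = 0.153750, Gamma_qpp = 0.258354, Gamma_qpq = 0.139479, Gamma_qqq = 0.671491; k1 = (-1.500000, -0.125000, -0.245243, -0.644093)
  k2: at (p, q) = (0.462500, 0.996875), (dp/dtau, dq/dtau) = (-1.506131, -0.141102); Gamma_ppp = 0.058238, Gamma_ppq = 0.279354, Gamma_pqq = 0.153123, Gamma_qpp = 0.267632, Gamma_qpq = 0.150155, Gamma_qqq = 0.686667; k2 = (-1.506131, -0.141102, -0.253894, -0.684598)
  k3: at (p, q) = (0.462347, 0.996472), (dp/dtau, dq/dtau) = (-1.506347, -0.142115); Gamma_ppp = 0.058200, Gamma_ppq = 0.279310, Gamma_pqq = 0.153055, Gamma_qpp = 0.267794, Gamma_qpq = 0.150326, Gamma_qqq = 0.687023; k3 = (-1.506347, -0.142115, -0.254737, -0.685884)
  k4: at (p, q) = (0.424683, 0.992894), (dp/dtau, dq/dtau) = (-1.512737, -0.159294); Gamma_ppp = 0.055842, Gamma_ppq = 0.275650, Gamma_pqq = 0.152605, Gamma_qpp = 0.277367, Gamma_qpq = 0.161246, Gamma_qqq = 0.702883; k4 = (-1.512737, -0.159294, -0.264506, -0.730266)
  Y <- Y + (h/6)(k1 + 2k2 + 2k3 + k4): p = 0.4247, q = 0.9929, dp/dtau = -1.5127, dq/dtau = -0.1593
step 2:
  k1: at (p, q) = (0.424686, 0.992911), (dp/dtau, dq/dtau) = (-1.512725, -0.159294); Gamma_ppp = 0.055843, Gamma_ppq = 0.275652, Gamma_pqq = 0.152608, Gamma_qpp = 0.277361, Gamma_qpq = 0.161240, Gamma_qqq = 0.702869; k1 = (-1.512725, -0.159294, -0.264507, -0.730239)
  k2: at (p, q) = (0.386868, 0.988928), (dp/dtau, dq/dtau) = (-1.519338, -0.177550); Gamma_ppp = 0.053633, Gamma_ppq = 0.272142, Gamma_pqq = 0.152351, Gamma_qpp = 0.287240, Gamma_qpq = 0.172407, Gamma_qqq = 0.719418; k2 = (-1.519338, -0.177550, -0.275433, -0.778758)
  k3: at (p, q) = (0.386702, 0.988472), (dp/dtau, dq/dtau) = (-1.519611, -0.178763); Gamma_ppp = 0.053592, Gamma_ppq = 0.272095, Gamma_pqq = 0.152280, Gamma_qpp = 0.287434, Gamma_qpq = 0.172609, Gamma_qqq = 0.719839; k3 = (-1.519611, -0.178763, -0.276451, -0.780530)
  k4: at (p, q) = (0.348705, 0.983972), (dp/dtau, dq/dtau) = (-1.526548, -0.198321); Gamma_ppp = 0.051527, Gamma_ppq = 0.268730, Gamma_pqq = 0.152216, Gamma_qpp = 0.297707, Gamma_qpq = 0.184104, Gamma_qqq = 0.737245; k4 = (-1.526548, -0.198321, -0.288776, -0.834231)
  Y <- Y + (h/6)(k1 + 2k2 + 2k3 + k4): p = 0.3487, q = 0.9840, dp/dtau = -1.5265, dq/dtau = -0.1983
step 3:
  k1: at (p, q) = (0.348709, 0.983992), (dp/dtau, dq/dtau) = (-1.526534, -0.198320); Gamma_ppp = 0.051528, Gamma_ppq = 0.268732, Gamma_pqq = 0.152219, Gamma_qpp = 0.297699, Gamma_qpq = 0.184095, Gamma_qqq = 0.737228; k1 = (-1.526534, -0.198320, -0.288776, -0.834193)
  k2: at (p, q) = (0.310546, 0.979034), (dp/dtau, dq/dtau) = (-1.533753, -0.219175); Gamma_ppp = 0.049619, Gamma_ppq = 0.265521, Gamma_pqq = 0.152370, Gamma_qpp = 0.308380, Gamma_qpq = 0.195921, Gamma_qqq = 0.755499; k2 = (-1.533753, -0.219175, -0.302558, -0.893447)
  k3: at (p, q) = (0.310366, 0.978513), (dp/dtau, dq/dtau) = (-1.534098, -0.220656); Gamma_ppp = 0.049575, Gamma_ppq = 0.265471, Gamma_pqq = 0.152295, Gamma_qpp = 0.308616, Gamma_qpq = 0.196163, Gamma_qqq = 0.756006; k3 = (-1.534098, -0.220656, -0.303817, -0.895929)
  k4: at (p, q) = (0.272005, 0.972959), (dp/dtau, dq/dtau) = (-1.541725, -0.243116); Gamma_ppp = 0.047821, Gamma_ppq = 0.262410, Gamma_pqq = 0.152661, Gamma_qpp = 0.319822, Gamma_qpq = 0.208425, Gamma_qqq = 0.775364; k4 = (-1.541725, -0.243116, -0.319401, -0.962260)
  Y <- Y + (h/6)(k1 + 2k2 + 2k3 + k4): p = 0.2720, q = 0.9730, dp/dtau = -1.5417, dq/dtau = -0.2431

Answer: p = 0.2720, q = 0.9730, dp/dtau = -1.5417, dq/dtau = -0.2431


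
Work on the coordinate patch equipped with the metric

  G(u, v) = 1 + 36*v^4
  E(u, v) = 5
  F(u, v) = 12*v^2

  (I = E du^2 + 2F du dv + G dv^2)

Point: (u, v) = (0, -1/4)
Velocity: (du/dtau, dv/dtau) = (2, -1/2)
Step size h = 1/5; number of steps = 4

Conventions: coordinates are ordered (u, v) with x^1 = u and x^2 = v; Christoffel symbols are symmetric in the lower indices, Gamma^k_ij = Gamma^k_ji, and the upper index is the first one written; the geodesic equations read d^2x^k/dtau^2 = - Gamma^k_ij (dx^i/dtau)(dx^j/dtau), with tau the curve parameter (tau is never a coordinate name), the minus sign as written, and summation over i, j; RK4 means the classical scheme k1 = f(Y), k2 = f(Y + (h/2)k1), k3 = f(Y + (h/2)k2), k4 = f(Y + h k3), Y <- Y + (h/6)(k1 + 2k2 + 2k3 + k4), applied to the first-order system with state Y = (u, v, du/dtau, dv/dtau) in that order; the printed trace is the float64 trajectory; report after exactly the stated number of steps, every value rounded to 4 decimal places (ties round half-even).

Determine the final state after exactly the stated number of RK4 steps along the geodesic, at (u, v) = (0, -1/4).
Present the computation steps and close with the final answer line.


f(Y) = (du/dtau, dv/dtau, -Gamma^u_ij Y'^i Y'^j, -Gamma^v_ij Y'^i Y'^j) with the Gammas evaluated at the stage position; h = 0.200000; intermediate values shown to 6 dp
step 0: u = 0.0000, v = -0.2500, du/dtau = 2.0000, dv/dtau = -0.5000
step 1:
  k1: at (u, v) = (0.000000, -0.250000), (du/dtau, dv/dtau) = (2.000000, -0.500000); Gamma_uuu = 0.000000, Gamma_uuv = 0.000000, Gamma_uvv = -1.167173, Gamma_vuu = 0.000000, Gamma_vuv = 0.000000, Gamma_vvv = -0.218845; k1 = (2.000000, -0.500000, 0.291793, 0.054711)
  k2: at (u, v) = (0.200000, -0.300000), (du/dtau, dv/dtau) = (2.029179, -0.494529); Gamma_uuu = 0.000000, Gamma_uuv = 0.000000, Gamma_uvv = -1.360647, Gamma_vuu = 0.000000, Gamma_vuv = 0.000000, Gamma_vvv = -0.367375; k2 = (2.029179, -0.494529, 0.332758, 0.089845)
  k3: at (u, v) = (0.202918, -0.299453), (du/dtau, dv/dtau) = (2.033276, -0.491016); Gamma_uuu = 0.000000, Gamma_uuv = 0.000000, Gamma_uvv = -1.358710, Gamma_vuu = 0.000000, Gamma_vuv = 0.000000, Gamma_vvv = -0.365515; k3 = (2.033276, -0.491016, 0.327580, 0.088124)
  k4: at (u, v) = (0.406655, -0.348203), (du/dtau, dv/dtau) = (2.065516, -0.482375); Gamma_uuu = 0.000000, Gamma_uuv = 0.000000, Gamma_uvv = -1.511403, Gamma_vuu = 0.000000, Gamma_vuv = 0.000000, Gamma_vvv = -0.549752; k4 = (2.065516, -0.482375, 0.351682, 0.127919)
  Y <- Y + (h/6)(k1 + 2k2 + 2k3 + k4): u = 0.4063, v = -0.3484, du/dtau = 2.0655, dv/dtau = -0.4820
step 2:
  k1: at (u, v) = (0.406348, -0.348449), (du/dtau, dv/dtau) = (2.065472, -0.482048); Gamma_uuu = 0.000000, Gamma_uuv = 0.000000, Gamma_uvv = -1.512061, Gamma_vuu = 0.000000, Gamma_vuv = 0.000000, Gamma_vvv = -0.550768; k1 = (2.065472, -0.482048, 0.351358, 0.127982)
  k2: at (u, v) = (0.612895, -0.396654), (du/dtau, dv/dtau) = (2.100607, -0.469250); Gamma_uuu = 0.000000, Gamma_uuv = 0.000000, Gamma_uvv = -1.615932, Gamma_vuu = 0.000000, Gamma_vuv = 0.000000, Gamma_vvv = -0.762723; k2 = (2.100607, -0.469250, 0.355820, 0.167948)
  k3: at (u, v) = (0.616408, -0.395374), (du/dtau, dv/dtau) = (2.101054, -0.465253); Gamma_uuu = 0.000000, Gamma_uuv = 0.000000, Gamma_uvv = -1.613853, Gamma_vuu = 0.000000, Gamma_vuv = 0.000000, Gamma_vvv = -0.756835; k3 = (2.101054, -0.465253, 0.349335, 0.163825)
  k4: at (u, v) = (0.826558, -0.441499), (du/dtau, dv/dtau) = (2.135339, -0.449283); Gamma_uuu = 0.000000, Gamma_uuv = 0.000000, Gamma_uvv = -1.663994, Gamma_vuu = 0.000000, Gamma_vuv = 0.000000, Gamma_vvv = -0.973046; k4 = (2.135339, -0.449283, 0.335886, 0.196414)
  Y <- Y + (h/6)(k1 + 2k2 + 2k3 + k4): u = 0.8265, v = -0.4418, du/dtau = 2.1354, dv/dtau = -0.4491
step 3:
  k1: at (u, v) = (0.826485, -0.441793), (du/dtau, dv/dtau) = (2.135390, -0.449116); Gamma_uuu = 0.000000, Gamma_uuv = 0.000000, Gamma_uvv = -1.664149, Gamma_vuu = 0.000000, Gamma_vuv = 0.000000, Gamma_vvv = -0.974433; k1 = (2.135390, -0.449116, 0.335668, 0.196548)
  k2: at (u, v) = (1.040024, -0.486705), (du/dtau, dv/dtau) = (2.168957, -0.429461); Gamma_uuu = 0.000000, Gamma_uuv = 0.000000, Gamma_uvv = -1.663933, Gamma_vuu = 0.000000, Gamma_vuv = 0.000000, Gamma_vvv = -1.182466; k2 = (2.168957, -0.429461, 0.306891, 0.218091)
  k3: at (u, v) = (1.043381, -0.484739), (du/dtau, dv/dtau) = (2.166079, -0.427307); Gamma_uuu = 0.000000, Gamma_uuv = 0.000000, Gamma_uvv = -1.664905, Gamma_vuu = 0.000000, Gamma_vuv = 0.000000, Gamma_vvv = -1.173620; k3 = (2.166079, -0.427307, 0.303998, 0.214293)
  k4: at (u, v) = (1.259701, -0.527255), (du/dtau, dv/dtau) = (2.196190, -0.406258); Gamma_uuu = 0.000000, Gamma_uuv = 0.000000, Gamma_uvv = -1.626038, Gamma_vuu = 0.000000, Gamma_vuv = 0.000000, Gamma_vvv = -1.356104; k4 = (2.196190, -0.406258, 0.268370, 0.223819)
  Y <- Y + (h/6)(k1 + 2k2 + 2k3 + k4): u = 1.2599, v = -0.5274, du/dtau = 2.1963, dv/dtau = -0.4063
step 4:
  k1: at (u, v) = (1.259874, -0.527424), (du/dtau, dv/dtau) = (2.196251, -0.406279); Gamma_uuu = 0.000000, Gamma_uuv = 0.000000, Gamma_uvv = -1.625814, Gamma_vuu = 0.000000, Gamma_vuv = 0.000000, Gamma_vvv = -1.356786; k1 = (2.196251, -0.406279, 0.268360, 0.223954)
  k2: at (u, v) = (1.479499, -0.568052), (du/dtau, dv/dtau) = (2.223087, -0.383883); Gamma_uuu = 0.000000, Gamma_uuv = 0.000000, Gamma_uvv = -1.558358, Gamma_vuu = 0.000000, Gamma_vuv = 0.000000, Gamma_vvv = -1.508564; k2 = (2.223087, -0.383883, 0.229649, 0.222311)
  k3: at (u, v) = (1.482182, -0.565812), (du/dtau, dv/dtau) = (2.219216, -0.384047); Gamma_uuu = 0.000000, Gamma_uuv = 0.000000, Gamma_uvv = -1.562711, Gamma_vuu = 0.000000, Gamma_vuv = 0.000000, Gamma_vvv = -1.500874; k3 = (2.219216, -0.384047, 0.230488, 0.221367)
  k4: at (u, v) = (1.703717, -0.604233), (du/dtau, dv/dtau) = (2.242348, -0.362005); Gamma_uuu = 0.000000, Gamma_uuv = 0.000000, Gamma_uvv = -1.479956, Gamma_vuu = 0.000000, Gamma_vuv = 0.000000, Gamma_vvv = -1.620985; k4 = (2.242348, -0.362005, 0.193945, 0.212426)
  Y <- Y + (h/6)(k1 + 2k2 + 2k3 + k4): u = 1.7040, v = -0.6042, du/dtau = 2.2423, dv/dtau = -0.3622

Answer: u = 1.7040, v = -0.6042, du/dtau = 2.2423, dv/dtau = -0.3622


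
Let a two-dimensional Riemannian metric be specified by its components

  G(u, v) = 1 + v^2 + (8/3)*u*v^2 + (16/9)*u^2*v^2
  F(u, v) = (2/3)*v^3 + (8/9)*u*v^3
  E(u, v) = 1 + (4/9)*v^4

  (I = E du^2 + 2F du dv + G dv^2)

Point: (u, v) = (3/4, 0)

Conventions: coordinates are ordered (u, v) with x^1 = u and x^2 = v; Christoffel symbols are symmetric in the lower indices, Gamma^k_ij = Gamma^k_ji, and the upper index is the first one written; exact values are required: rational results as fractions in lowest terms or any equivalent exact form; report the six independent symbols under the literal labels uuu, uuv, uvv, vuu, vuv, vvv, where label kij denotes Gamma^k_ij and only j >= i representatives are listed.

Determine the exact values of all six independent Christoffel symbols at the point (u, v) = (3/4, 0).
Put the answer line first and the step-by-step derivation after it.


Answer: Gamma_uuu = 0, Gamma_uuv = 0, Gamma_uvv = 0, Gamma_vuu = 0, Gamma_vuv = 0, Gamma_vvv = 0

E = 1, F = 0, G = 1 at the point
E_u = 0, E_v = 0, F_u = 0, F_v = 0, G_u = 0, G_v = 0
EG - F^2 = 1;  g^inv = (1) * [[1, 0], [0, 1]]
first-kind symbols [ij,l] = (1/2)(d_i g_jl + d_j g_il - d_l g_ij): [uu,u] = E_u/2 = 0, [uu,v] = F_u - E_v/2 = 0, [uv,u] = E_v/2 = 0, [uv,v] = G_u/2 = 0, [vv,u] = F_v - G_u/2 = 0, [vv,v] = G_v/2 = 0
Gamma^u_ij = (G*[ij,u] - F*[ij,v])/(EG - F^2), Gamma^v_ij = (E*[ij,v] - F*[ij,u])/(EG - F^2)


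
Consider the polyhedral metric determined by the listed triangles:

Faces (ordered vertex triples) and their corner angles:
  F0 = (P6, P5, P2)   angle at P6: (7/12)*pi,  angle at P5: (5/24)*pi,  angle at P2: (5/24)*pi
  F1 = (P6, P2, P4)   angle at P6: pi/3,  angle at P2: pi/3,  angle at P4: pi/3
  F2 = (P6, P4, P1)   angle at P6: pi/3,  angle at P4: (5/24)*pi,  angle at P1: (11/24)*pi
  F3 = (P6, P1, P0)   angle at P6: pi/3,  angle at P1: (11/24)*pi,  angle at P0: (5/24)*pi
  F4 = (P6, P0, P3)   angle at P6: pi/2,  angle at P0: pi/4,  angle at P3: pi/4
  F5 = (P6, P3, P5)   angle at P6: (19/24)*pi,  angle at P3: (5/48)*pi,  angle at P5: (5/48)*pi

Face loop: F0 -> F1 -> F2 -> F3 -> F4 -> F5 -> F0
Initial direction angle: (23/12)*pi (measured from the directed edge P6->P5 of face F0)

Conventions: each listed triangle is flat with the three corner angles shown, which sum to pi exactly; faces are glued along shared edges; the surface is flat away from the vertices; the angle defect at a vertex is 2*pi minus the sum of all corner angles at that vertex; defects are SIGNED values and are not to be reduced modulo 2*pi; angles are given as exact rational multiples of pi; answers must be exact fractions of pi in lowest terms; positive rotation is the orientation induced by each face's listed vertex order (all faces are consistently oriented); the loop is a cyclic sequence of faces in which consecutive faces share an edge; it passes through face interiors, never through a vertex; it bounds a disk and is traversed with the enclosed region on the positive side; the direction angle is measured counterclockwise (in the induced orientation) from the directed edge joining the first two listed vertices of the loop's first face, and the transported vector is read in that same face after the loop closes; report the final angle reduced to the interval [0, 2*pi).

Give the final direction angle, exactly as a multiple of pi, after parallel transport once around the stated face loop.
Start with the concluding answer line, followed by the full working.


Answer: final direction angle = (25/24)*pi

enclosed vertex P6: corner angles sum to (23/8)*pi, defect = 2*pi - (23/8)*pi = (-7/8)*pi
summing the enclosed defects onto the initial angle, mod 2*pi in the induced orientation:
final angle = (23/12)*pi - (7/8)*pi = (25/24)*pi (mod 2*pi)


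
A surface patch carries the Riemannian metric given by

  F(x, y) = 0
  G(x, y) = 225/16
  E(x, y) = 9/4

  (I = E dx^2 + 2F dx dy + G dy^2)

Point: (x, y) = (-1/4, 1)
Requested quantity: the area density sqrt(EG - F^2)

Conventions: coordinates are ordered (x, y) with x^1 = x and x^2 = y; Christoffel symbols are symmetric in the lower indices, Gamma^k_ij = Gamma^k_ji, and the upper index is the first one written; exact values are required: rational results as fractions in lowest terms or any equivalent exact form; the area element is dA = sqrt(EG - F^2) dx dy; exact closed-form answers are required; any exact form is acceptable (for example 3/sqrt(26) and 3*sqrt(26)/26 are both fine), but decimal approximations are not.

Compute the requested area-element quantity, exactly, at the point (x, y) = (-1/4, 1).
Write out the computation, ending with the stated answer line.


E = 9/4, F = 0, G = 225/16; EG - F^2 = 2025/64

Answer: sqrt(EG - F^2) = 45/8


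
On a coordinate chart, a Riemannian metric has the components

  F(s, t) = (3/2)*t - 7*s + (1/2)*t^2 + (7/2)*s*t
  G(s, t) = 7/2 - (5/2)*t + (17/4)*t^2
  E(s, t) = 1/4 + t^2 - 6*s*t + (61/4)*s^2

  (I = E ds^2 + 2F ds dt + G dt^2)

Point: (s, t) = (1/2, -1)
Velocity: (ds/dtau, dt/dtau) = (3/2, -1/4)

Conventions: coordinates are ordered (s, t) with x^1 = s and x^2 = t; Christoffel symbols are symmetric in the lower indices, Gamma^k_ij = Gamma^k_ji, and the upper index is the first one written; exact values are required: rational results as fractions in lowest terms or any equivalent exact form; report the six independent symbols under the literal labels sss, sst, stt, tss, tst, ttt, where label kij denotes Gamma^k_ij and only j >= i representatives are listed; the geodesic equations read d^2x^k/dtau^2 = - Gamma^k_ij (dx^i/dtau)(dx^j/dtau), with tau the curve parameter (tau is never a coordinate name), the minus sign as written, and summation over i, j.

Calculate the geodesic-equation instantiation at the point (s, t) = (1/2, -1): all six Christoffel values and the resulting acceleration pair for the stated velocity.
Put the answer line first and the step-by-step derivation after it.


Answer: Gamma_sss = 3770/2789, Gamma_sst = -1640/2789, Gamma_stt = -724/2789, Gamma_tss = 122/2789, Gamma_tst = -1000/2789, Gamma_ttt = -1938/2789; accelerations (d^2s/dtau^2, d^2t/dtau^2) = (-38669/11156, -7227/22312)

E = 129/16, F = -25/4, G = 41/4 at the point
E_s = 85/4, E_t = -5, F_s = -21/2, F_t = 9/4, G_s = 0, G_t = -11
EG - F^2 = 2789/64;  g^inv = (64/2789) * [[41/4, 25/4], [25/4, 129/16]]
first-kind symbols [ij,l] = (1/2)(d_i g_jl + d_j g_il - d_l g_ij): [ss,s] = E_s/2 = 85/8, [ss,t] = F_s - E_t/2 = -8, [st,s] = E_t/2 = -5/2, [st,t] = G_s/2 = 0, [tt,s] = F_t - G_s/2 = 9/4, [tt,t] = G_t/2 = -11/2
Gamma^s_ij = (G*[ij,s] - F*[ij,t])/(EG - F^2), Gamma^t_ij = (E*[ij,t] - F*[ij,s])/(EG - F^2)
Gamma_sss = 3770/2789, Gamma_sst = -1640/2789, Gamma_stt = -724/2789, Gamma_tss = 122/2789, Gamma_tst = -1000/2789, Gamma_ttt = -1938/2789
d^2s/dtau^2 = -(Gamma_sss*(3/2)^2 + 2*Gamma_sst*(3/2)*(-1/4) + Gamma_stt*(-1/4)^2) = -38669/11156
d^2t/dtau^2 = -(Gamma_tss*(3/2)^2 + 2*Gamma_tst*(3/2)*(-1/4) + Gamma_ttt*(-1/4)^2) = -7227/22312


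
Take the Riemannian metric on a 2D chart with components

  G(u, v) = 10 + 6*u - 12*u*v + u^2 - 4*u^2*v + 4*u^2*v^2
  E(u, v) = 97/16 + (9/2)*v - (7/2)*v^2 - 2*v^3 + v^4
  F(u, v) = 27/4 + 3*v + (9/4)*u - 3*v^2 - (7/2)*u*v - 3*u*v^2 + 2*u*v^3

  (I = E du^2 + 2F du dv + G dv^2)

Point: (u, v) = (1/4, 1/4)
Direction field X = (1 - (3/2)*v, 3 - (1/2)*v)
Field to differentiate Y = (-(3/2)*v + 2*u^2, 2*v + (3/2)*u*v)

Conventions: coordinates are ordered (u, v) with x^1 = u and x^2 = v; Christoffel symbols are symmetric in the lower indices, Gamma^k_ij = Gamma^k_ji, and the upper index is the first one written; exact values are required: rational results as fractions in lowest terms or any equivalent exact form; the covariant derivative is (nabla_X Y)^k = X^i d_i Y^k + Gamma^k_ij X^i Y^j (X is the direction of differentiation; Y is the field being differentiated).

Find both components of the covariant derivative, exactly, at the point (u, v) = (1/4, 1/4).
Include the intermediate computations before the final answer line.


E = 1777/256, F = 975/128, G = 689/64 at the point
E_u = 0, E_v = 39/16, F_u = 39/32, F_v = 11/32, G_u = 25/8, G_v = -25/8
EG - F^2 = 4277/256;  g^inv = (256/4277) * [[689/64, -975/128], [-975/128, 1777/256]]
first-kind symbols [ij,l] = (1/2)(d_i g_jl + d_j g_il - d_l g_ij): [uu,u] = E_u/2 = 0, [uu,v] = F_u - E_v/2 = 0, [uv,u] = E_v/2 = 39/32, [uv,v] = G_u/2 = 25/16, [vv,u] = F_v - G_u/2 = -39/32, [vv,v] = G_v/2 = -25/16
Gamma^u_ij = (G*[ij,u] - F*[ij,v])/(EG - F^2), Gamma^v_ij = (E*[ij,v] - F*[ij,u])/(EG - F^2)
Gamma_uuu = 0, Gamma_uuv = 24/329, Gamma_uvv = -24/329, Gamma_vuu = 0, Gamma_vuv = 400/4277, Gamma_vvv = -400/4277
X = (5/8, 23/8), Y = (-1/4, 19/32) at the point

Answer: (nabla_X Y)^u = -2525/658, (nabla_X Y)^v = 470151/68432


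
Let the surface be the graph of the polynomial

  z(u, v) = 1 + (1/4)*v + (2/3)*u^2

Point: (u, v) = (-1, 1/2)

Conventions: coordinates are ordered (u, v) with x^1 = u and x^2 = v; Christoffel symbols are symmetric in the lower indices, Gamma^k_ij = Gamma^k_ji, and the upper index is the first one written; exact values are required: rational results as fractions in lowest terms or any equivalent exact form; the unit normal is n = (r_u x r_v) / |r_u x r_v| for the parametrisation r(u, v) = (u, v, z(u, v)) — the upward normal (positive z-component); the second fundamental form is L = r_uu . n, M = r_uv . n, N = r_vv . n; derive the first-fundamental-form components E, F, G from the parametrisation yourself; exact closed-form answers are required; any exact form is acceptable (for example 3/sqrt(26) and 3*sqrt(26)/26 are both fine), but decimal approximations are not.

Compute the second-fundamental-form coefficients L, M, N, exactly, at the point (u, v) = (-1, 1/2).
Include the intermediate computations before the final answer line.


z_u = -4/3, z_v = 1/4, z_uu = 4/3, z_uv = 0, z_vv = 0
E = 25/9, F = -1/3, G = 17/16; answer radicand W^2 = 409/144
unnormalised second-form numerators: l = 4/3, m = 0, n = 0; L = l/sqrt(409/144), and similarly M = m/sqrt(W^2), N = n/sqrt(W^2)

Answer: L = 16*sqrt(409)/409, M = 0, N = 0


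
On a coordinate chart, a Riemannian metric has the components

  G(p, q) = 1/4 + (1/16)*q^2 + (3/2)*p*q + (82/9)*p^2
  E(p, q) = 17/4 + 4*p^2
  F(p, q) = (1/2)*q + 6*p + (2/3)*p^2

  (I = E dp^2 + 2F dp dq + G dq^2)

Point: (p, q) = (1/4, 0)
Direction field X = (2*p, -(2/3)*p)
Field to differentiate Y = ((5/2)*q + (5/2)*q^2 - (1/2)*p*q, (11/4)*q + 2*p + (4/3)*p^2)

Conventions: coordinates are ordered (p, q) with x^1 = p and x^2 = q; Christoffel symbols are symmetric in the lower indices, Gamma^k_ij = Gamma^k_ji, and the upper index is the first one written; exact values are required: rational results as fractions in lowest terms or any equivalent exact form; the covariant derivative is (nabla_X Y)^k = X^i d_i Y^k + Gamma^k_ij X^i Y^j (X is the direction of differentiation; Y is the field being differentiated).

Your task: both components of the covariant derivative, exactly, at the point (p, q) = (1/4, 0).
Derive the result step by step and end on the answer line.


E = 9/2, F = 37/24, G = 59/72 at the point
E_p = 2, E_q = 0, F_p = 19/3, F_q = 1/2, G_p = 41/9, G_q = 3/8
EG - F^2 = 755/576;  g^inv = (576/755) * [[59/72, -37/24], [-37/24, 9/2]]
first-kind symbols [ij,l] = (1/2)(d_i g_jl + d_j g_il - d_l g_ij): [pp,p] = E_p/2 = 1, [pp,q] = F_p - E_q/2 = 19/3, [pq,p] = E_q/2 = 0, [pq,q] = G_p/2 = 41/18, [qq,p] = F_q - G_p/2 = -16/9, [qq,q] = G_q/2 = 3/16
Gamma^p_ij = (G*[ij,p] - F*[ij,q])/(EG - F^2), Gamma^q_ij = (E*[ij,q] - F*[ij,p])/(EG - F^2)
Gamma_ppp = -5152/755, Gamma_ppq = -6068/2265, Gamma_pqq = -18101/13590, Gamma_qpp = 15528/755, Gamma_qpq = 5904/755, Gamma_qqq = 6194/2265
X = (1/2, -1/6), Y = (0, 7/12) at the point

Answer: (nabla_X Y)^p = -128147/122310, (nabla_X Y)^q = 471289/163080


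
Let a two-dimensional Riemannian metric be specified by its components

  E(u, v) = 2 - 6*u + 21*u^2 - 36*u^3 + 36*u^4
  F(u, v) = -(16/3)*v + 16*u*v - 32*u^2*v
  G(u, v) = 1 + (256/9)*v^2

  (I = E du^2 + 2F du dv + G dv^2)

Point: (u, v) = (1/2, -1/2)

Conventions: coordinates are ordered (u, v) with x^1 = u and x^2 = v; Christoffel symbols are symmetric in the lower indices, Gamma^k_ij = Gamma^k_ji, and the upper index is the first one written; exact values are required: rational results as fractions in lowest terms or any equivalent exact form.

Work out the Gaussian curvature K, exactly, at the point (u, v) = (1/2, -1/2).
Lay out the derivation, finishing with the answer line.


E = 2, F = 8/3, G = 73/9, EG - F^2 = 82/9 at the point
E_u = 6, E_v = 0, F_u = 8, F_v = -16/3, G_u = 0, G_v = -256/9
E_vv = 0, F_uv = -16, G_uu = 0
Evaluate Brioschi's two determinant matrices M1, M2 and divide by (EG - F^2)^2.
M1 = [[-E_vv/2 + F_uv - G_uu/2, E_u/2, F_u - E_v/2], [F_v - G_u/2, E, F], [G_v/2, F, G]] = [[-16, 3, 8], [-16/3, 2, 8/3], [-128/9, 8/3, 73/9]]; det M1 = -16
M2 = [[0, E_v/2, G_u/2], [E_v/2, E, F], [G_u/2, F, G]] = [[0, 0, 0], [0, 2, 8/3], [0, 8/3, 73/9]]; det M2 = 0
det M1 - det M2 = -16; K = -16 / (82/9)^2 = -324/1681

Answer: K = -324/1681


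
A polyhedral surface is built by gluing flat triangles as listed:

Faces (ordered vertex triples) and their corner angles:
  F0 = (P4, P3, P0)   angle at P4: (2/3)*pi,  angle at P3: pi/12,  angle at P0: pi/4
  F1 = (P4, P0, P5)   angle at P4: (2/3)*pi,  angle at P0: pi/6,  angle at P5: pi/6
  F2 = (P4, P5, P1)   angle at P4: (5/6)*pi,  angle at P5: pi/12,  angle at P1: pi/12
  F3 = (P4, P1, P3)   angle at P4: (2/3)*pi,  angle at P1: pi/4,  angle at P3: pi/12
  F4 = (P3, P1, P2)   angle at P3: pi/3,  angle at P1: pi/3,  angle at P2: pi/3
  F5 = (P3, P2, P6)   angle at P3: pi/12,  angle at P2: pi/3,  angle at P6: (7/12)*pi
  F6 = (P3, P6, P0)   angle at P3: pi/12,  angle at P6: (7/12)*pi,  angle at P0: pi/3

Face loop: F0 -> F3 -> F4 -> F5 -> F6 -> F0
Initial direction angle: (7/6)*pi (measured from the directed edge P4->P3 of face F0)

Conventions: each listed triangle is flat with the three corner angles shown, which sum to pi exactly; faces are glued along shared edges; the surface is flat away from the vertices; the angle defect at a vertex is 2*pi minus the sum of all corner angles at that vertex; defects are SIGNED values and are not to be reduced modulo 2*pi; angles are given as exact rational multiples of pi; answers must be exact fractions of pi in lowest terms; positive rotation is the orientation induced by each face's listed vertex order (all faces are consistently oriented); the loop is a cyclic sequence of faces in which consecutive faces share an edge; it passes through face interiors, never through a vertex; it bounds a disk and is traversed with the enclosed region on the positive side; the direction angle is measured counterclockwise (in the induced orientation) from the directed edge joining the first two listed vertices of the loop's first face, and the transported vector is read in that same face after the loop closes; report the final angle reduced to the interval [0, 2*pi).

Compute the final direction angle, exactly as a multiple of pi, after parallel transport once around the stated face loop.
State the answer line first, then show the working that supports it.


Answer: final direction angle = pi/2

enclosed vertex P3: corner angles sum to (2/3)*pi, defect = 2*pi - (2/3)*pi = (4/3)*pi
summing the enclosed defects onto the initial angle, mod 2*pi in the induced orientation:
final angle = (7/6)*pi + (4/3)*pi = pi/2 (mod 2*pi)


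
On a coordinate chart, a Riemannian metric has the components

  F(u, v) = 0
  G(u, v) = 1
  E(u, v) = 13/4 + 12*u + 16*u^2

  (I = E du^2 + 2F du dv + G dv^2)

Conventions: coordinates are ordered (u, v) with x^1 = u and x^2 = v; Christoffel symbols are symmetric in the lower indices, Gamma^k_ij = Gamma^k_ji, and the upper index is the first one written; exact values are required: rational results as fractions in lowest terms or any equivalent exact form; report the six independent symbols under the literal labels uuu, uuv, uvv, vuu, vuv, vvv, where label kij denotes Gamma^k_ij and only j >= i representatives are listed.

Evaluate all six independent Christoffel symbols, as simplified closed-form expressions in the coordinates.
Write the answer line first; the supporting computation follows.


Answer: Gamma_uuu = (64*u + 24)/(64*u^2 + 48*u + 13), Gamma_uuv = 0, Gamma_uvv = 0, Gamma_vuu = 0, Gamma_vuv = 0, Gamma_vvv = 0

E = 13/4 + 12*u + 16*u^2; F = 0; G = 1
Gamma^k_ij = (1/2) g^{kl} (d_i g_jl + d_j g_il - d_l g_ij), with g^inv = (1/(EG-F^2)) [[G, -F], [-F, E]]
first partials: E_u = 12 + 32*u, E_v = 0, F_u = 0, F_v = 0, G_u = 0, G_v = 0
D = EG - F^2 = 13/4 + 12*u + 16*u^2
expanded: Gamma^u_uu = (G E_u - 2F F_u + F E_v)/(2D), Gamma^u_uv = (G E_v - F G_u)/(2D), Gamma^u_vv = (2G F_v - G G_u - F G_v)/(2D), Gamma^v_uu = (2E F_u - E E_v - F E_u)/(2D), Gamma^v_uv = (E G_u - F E_v)/(2D), Gamma^v_vv = (E G_v - 2F F_v + F G_u)/(2D); substitute and cancel common factors


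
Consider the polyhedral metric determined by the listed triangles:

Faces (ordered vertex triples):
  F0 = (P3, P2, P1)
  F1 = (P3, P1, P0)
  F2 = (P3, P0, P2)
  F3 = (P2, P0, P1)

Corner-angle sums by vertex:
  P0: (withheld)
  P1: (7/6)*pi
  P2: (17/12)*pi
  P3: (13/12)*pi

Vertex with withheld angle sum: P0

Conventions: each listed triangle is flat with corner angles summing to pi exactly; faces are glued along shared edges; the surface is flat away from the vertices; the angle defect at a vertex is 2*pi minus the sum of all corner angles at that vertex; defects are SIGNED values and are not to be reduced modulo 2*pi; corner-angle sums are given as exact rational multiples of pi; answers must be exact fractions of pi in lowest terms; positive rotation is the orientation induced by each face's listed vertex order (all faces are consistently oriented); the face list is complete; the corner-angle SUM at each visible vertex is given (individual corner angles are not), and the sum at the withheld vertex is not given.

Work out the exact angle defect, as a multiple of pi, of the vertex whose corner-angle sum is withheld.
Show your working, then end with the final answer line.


V = 4, E = 6, F = 4; chi = V - E + F = 2
Gauss-Bonnet: total defect = 2*pi*chi = 4*pi; visible defects sum to (7/3)*pi

Answer: defect(P0) = (5/3)*pi


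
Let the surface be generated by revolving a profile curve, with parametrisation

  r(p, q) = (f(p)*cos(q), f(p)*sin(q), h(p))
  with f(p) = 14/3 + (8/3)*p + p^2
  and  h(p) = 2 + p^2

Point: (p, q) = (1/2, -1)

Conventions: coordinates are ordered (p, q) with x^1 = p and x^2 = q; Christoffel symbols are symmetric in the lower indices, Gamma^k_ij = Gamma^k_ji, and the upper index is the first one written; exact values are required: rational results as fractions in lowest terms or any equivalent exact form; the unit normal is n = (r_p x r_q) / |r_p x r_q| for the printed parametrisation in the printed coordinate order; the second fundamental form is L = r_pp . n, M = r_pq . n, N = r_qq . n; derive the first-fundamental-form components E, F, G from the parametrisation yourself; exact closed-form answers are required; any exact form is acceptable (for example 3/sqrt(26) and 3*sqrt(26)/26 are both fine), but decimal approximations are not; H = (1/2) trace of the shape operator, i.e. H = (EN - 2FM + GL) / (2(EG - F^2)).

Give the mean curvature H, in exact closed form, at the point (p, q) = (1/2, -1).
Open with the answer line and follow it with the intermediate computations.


Answer: H = 129*sqrt(130)/21125

f = 25/4, f' = 11/3, f'' = 2, h' = 1, h'' = 2
E = 130/9, F = 0, G = 625/16; answer radicand W^2 = 130/9
unnormalised second-form numerators: l = 16/3, m = 0, n = 25/4; L = l/sqrt(130/9), and similarly M = m/sqrt(W^2), N = n/sqrt(W^2)
H = (E*n - 2*F*m + G*l) / (2*(EG - F^2)*sqrt(W^2)); E*n - 2*F*m + G*l = 5375/18, EG - F^2 = 40625/72, so H = (86/325)/sqrt(130/9)


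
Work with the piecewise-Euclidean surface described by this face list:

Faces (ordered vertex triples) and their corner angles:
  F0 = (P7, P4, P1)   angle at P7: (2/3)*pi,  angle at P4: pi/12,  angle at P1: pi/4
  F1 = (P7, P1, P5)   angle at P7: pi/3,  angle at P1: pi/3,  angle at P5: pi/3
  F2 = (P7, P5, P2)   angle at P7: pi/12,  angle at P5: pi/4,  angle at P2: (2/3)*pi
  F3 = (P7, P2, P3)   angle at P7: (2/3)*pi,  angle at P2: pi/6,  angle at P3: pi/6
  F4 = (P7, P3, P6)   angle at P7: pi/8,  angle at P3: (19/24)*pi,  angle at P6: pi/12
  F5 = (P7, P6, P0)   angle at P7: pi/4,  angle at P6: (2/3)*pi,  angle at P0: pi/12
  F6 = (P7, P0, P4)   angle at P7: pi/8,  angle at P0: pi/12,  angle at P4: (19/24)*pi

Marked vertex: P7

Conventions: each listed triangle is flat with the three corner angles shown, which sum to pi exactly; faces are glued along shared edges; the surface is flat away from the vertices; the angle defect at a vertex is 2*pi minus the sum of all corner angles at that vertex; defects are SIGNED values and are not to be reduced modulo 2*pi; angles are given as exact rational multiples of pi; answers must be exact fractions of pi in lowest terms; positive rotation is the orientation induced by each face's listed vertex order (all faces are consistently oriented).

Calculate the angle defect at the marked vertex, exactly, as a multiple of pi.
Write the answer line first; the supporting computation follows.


Answer: defect(P7) = -pi/4

Sum of corner angles at P7: (9/4)*pi
defect = 2*pi - (9/4)*pi


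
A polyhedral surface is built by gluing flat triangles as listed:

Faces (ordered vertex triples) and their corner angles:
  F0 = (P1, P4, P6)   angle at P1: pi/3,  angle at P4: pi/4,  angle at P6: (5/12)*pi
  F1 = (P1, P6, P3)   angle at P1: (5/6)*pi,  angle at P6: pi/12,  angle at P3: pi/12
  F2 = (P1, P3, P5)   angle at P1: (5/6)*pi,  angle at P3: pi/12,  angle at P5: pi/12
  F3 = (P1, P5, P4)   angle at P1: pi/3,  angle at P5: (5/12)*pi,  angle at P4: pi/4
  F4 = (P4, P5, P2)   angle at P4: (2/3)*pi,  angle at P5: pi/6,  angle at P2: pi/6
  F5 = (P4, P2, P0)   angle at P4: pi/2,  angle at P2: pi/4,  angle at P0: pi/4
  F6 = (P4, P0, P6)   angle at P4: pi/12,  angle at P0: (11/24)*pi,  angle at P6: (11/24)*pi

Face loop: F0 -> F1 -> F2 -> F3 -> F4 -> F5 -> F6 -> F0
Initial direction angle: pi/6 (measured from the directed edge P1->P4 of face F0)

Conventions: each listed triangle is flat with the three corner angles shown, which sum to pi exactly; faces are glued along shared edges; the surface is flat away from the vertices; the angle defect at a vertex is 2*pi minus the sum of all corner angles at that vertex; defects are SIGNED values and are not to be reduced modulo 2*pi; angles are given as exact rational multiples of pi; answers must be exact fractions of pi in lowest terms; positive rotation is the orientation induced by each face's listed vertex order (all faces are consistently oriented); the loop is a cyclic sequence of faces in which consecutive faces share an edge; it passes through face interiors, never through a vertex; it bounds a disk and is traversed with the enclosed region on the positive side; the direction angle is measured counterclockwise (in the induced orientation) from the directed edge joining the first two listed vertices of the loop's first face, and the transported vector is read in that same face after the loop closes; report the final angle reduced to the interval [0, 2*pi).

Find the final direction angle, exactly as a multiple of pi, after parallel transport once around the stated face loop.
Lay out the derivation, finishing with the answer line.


enclosed vertex P1: corner angles sum to (7/3)*pi, defect = 2*pi - (7/3)*pi = -pi/3
enclosed vertex P4: corner angles sum to (7/4)*pi, defect = 2*pi - (7/4)*pi = pi/4
holonomy = initial angle + sum of enclosed defects (mod 2*pi), positive in the induced orientation
final angle = pi/6 - pi/12 = pi/12 (mod 2*pi)

Answer: final direction angle = pi/12


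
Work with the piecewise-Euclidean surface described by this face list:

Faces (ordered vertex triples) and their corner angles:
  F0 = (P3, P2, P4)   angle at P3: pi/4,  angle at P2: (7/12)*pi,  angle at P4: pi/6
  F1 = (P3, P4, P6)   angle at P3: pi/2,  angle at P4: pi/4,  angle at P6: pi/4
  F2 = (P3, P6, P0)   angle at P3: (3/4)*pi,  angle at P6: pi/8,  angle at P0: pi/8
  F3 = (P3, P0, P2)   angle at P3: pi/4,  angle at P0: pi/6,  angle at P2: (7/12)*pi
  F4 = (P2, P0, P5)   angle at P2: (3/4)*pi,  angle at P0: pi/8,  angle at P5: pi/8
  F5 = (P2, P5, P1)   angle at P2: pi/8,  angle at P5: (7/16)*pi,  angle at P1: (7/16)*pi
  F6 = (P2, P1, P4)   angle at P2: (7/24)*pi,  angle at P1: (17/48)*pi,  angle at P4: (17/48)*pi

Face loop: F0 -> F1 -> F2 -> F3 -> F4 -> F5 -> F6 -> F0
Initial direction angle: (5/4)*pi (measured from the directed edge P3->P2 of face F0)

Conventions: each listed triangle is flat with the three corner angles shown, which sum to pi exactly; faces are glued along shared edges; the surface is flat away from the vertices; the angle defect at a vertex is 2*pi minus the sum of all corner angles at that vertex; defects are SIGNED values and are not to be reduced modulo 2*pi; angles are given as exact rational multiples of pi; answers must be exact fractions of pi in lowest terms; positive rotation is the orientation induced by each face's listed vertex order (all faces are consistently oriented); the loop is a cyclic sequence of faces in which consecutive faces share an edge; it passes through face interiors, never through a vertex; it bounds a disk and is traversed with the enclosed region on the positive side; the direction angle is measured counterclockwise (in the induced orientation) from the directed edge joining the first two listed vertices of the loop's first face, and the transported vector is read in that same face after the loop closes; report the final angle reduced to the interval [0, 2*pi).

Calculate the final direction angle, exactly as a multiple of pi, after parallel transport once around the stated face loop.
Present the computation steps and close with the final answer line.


enclosed vertex P2: corner angles sum to (7/3)*pi, defect = 2*pi - (7/3)*pi = -pi/3
enclosed vertex P3: corner angles sum to (7/4)*pi, defect = 2*pi - (7/4)*pi = pi/4
summing the enclosed defects onto the initial angle, mod 2*pi in the induced orientation:
final angle = (5/4)*pi - pi/12 = (7/6)*pi (mod 2*pi)

Answer: final direction angle = (7/6)*pi


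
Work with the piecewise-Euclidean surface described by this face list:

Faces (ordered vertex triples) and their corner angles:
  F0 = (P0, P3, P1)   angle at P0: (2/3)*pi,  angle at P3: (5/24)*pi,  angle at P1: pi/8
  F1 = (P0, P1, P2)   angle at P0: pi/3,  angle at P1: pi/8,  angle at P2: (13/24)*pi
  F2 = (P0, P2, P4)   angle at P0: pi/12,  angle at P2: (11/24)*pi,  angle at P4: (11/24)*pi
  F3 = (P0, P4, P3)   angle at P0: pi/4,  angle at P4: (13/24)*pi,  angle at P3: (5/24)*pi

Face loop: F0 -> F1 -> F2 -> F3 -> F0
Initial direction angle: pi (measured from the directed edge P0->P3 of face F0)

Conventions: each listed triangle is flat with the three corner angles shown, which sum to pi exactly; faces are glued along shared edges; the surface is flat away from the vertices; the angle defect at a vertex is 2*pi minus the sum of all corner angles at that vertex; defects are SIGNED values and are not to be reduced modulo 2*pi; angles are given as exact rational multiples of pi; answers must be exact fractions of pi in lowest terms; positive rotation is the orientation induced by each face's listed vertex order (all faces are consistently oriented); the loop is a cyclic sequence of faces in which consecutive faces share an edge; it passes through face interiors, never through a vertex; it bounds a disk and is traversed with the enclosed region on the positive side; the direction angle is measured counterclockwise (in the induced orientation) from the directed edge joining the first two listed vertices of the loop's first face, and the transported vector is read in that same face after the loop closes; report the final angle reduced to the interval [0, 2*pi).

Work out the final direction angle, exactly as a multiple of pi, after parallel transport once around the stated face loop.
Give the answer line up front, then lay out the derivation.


Answer: final direction angle = (5/3)*pi

enclosed vertex P0: corner angles sum to (4/3)*pi, defect = 2*pi - (4/3)*pi = (2/3)*pi
summing the enclosed defects onto the initial angle, mod 2*pi in the induced orientation:
final angle = pi + (2/3)*pi = (5/3)*pi (mod 2*pi)


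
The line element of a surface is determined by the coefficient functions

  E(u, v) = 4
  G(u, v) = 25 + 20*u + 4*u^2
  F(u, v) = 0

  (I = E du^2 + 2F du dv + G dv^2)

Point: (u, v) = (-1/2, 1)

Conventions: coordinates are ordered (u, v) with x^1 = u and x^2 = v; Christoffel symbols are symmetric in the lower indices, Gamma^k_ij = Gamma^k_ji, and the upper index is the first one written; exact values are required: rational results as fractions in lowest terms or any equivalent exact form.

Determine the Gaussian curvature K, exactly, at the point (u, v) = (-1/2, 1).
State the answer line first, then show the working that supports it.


Answer: K = 0

E = 4, F = 0, G = 16, EG - F^2 = 64 at the point
E_u = 0, E_v = 0, F_u = 0, F_v = 0, G_u = 16, G_v = 0
E_vv = 0, F_uv = 0, G_uu = 8
The intrinsic route: Brioschi's K = (det M1 - det M2)/(EG - F^2)^2.
M1 = [[-E_vv/2 + F_uv - G_uu/2, E_u/2, F_u - E_v/2], [F_v - G_u/2, E, F], [G_v/2, F, G]] = [[-4, 0, 0], [-8, 4, 0], [0, 0, 16]]; det M1 = -256
M2 = [[0, E_v/2, G_u/2], [E_v/2, E, F], [G_u/2, F, G]] = [[0, 0, 8], [0, 4, 0], [8, 0, 16]]; det M2 = -256
det M1 - det M2 = 0; K = 0 / (64)^2 = 0
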